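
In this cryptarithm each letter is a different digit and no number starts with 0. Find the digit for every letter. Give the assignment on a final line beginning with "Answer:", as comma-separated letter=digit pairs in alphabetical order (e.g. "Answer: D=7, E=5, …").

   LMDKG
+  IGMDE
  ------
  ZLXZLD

Step 1. [col 1: G + E ≡ D (mod 10)] no forcing yet in column 1 (carry-in 0); G=6 is free and consistent — try it ⇒ G=6.
Step 2. [Z] the sum has 6 digits but both addends have 5; that extra leading digit Z is the final carry, namely 1, so Z=1.
Step 3. [col 1: G + E ≡ D (mod 10)] no forcing yet in column 1 (carry-in 0); D=3 is free and consistent — try it ⇒ D=3.
Step 4. [col 1: G + E ≡ D (mod 10)] from column 1 (G=6, D=3, carry-in 0, digits 1,3,6 already taken and all letters distinct): E must equal 7, so E=7.
Step 5. [col 2: K + D ≡ L (mod 10)] several values work for L in column 2 (K + D ≡ L (mod 10), carry-in 1); try L=4 ⇒ L=4.
Step 6. [col 2: K + D ≡ L (mod 10)] column 2: given D=3, L=4, carry-in 1, and digits 1,3,4,6,7 already taken and all letters distinct, K+D≡L (mod 10) forces K=0. So K=0.
Step 7. [col 3: D + M ≡ Z (mod 10)] column 3 reads D+M+carry(0)=Z with D=3, Z=1; with digits 0,1,3,4,6,7 already taken and all letters distinct, the only value for M is 8 ⇒ M=8.
Step 8. [col 4: M + G ≡ X (mod 10)] from column 4 (M=8, G=6, carry-in 1, digits 0,1,3,4,6,7,8 already taken and all letters distinct): X must equal 5, so X=5.
Step 9. [col 5: L + I ≡ L (mod 10)] column 5 reads L+I+carry(1)=L with L=4; with digits 0,1,3,4,5,6,7,8 already taken and all letters distinct, the only value for I is 9, so I=9.

Answer: D=3, E=7, G=6, I=9, K=0, L=4, M=8, X=5, Z=1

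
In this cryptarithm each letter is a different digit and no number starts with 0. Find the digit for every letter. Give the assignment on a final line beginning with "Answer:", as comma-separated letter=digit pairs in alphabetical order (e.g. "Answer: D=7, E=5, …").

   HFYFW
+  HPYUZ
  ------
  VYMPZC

Step 1. [col 1: W + Z ≡ C (mod 10)] column 1 (W + Z ≡ C (mod 10), carry-in 0) doesn't pin Z yet; pick Z=3 and continue ⇒ Z=3.
Step 2. [V] adding two 5-digit numbers gives at most 5+1 digits, and here it does — V is that final carry and must be 1 ⇒ V=1.
Step 3. [col 1: W + Z ≡ C (mod 10)] no forcing yet in column 1 (carry-in 0); C=0 is free and consistent — try it. So C=0.
Step 4. [col 1: W + Z ≡ C (mod 10)] in column 1 we have W+Z≡C with carry-in 0; given Z=3, C=0 and digits 0,1,3 already taken and all letters distinct, that pins W to 7 ⇒ W=7.
Step 5. [col 2: F + U ≡ Z (mod 10)] no forcing yet in column 2 (carry-in 1); U=8 is free and consistent — try it, so U=8.
Step 6. [col 2: F + U ≡ Z (mod 10)] column 2: given U=8, Z=3, carry-in 1, and digits 0,1,3,7,8 already taken and all letters distinct, F+U≡Z (mod 10) forces F=4. So F=4.
Step 7. [col 3: Y + Y ≡ P (mod 10)] column 3 reads Y+Y+carry(1)=P with nothing yet; with digits 0,1,3,4,7,8 already taken and all letters distinct, the only value for Y is 2. So Y=2.
Step 8. [col 3: Y + Y ≡ P (mod 10)] from column 3 (Y=2, carry-in 1, digits 0,1,2,3,4,7,8 already taken and all letters distinct): P must equal 5 ⇒ P=5.
Step 9. [col 4: F + P ≡ M (mod 10)] from column 4 (F=4, P=5, carry-in 0, digits 0,1,2,3,4,5,7,8 already taken and all letters distinct): M must equal 9 ⇒ M=9.
Step 10. [col 5: H + H ≡ Y (mod 10)] from column 5 (Y=2, carry-in 0, digits 0,1,2,3,4,5,7,8,9 already taken and all letters distinct): H must equal 6. So H=6.

Answer: C=0, F=4, H=6, M=9, P=5, U=8, V=1, W=7, Y=2, Z=3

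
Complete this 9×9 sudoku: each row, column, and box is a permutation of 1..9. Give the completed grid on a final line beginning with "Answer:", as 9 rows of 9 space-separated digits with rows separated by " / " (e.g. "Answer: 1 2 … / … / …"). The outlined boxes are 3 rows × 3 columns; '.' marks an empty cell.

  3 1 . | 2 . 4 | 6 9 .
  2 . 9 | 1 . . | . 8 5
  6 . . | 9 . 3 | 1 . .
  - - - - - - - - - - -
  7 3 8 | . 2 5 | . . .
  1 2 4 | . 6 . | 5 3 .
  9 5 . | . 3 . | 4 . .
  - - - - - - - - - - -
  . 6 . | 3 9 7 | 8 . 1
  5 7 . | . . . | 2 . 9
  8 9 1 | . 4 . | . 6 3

Step 1. [r1c9∈{7}] r1c9's peers cover all but 7, so r1c9=7.
Step 2. [r6c6∈{1,8}] 1 has one home in box 5: r6c6 ⇒ r6c6=1.
Step 3. [r1c5∈{5,8}] r1c5 is the only open cell in row 1 admitting 8. So r1c5=8.
Step 4. [r3c9∈{2,4}] across col 9, 4 lands solely at r3c9. So r3c9=4.
Step 5. [r6c9∈{2,6,8}] 2 has one home in col 9: r6c9 ⇒ r6c9=2.
Step 6. [r6c4∈{7,8}] in row 6, 8 fits only at r6c4 ⇒ r6c4=8.
Step 7. [r3c5∈{5,7}] across col 5, 5 lands solely at r3c5, so r3c5=5.
Step 8. [r8c4∈{6}] nothing but 6 survives at r8c4. So r8c4=6.
Step 9. [r8c8∈{4}] r8c8's peers cover all but 4 ⇒ r8c8=4.
Step 10. [r5c9∈{8}] r5c9's peers cover all but 8, so r5c9=8.
Step 11. [r4c7∈{9}] r4c7 is down to just 9, so r4c7=9.
Step 12. [r2c7∈{3}] r2c7 has the single candidate 3 ⇒ r2c7=3.
Step 13. [r2c2∈{4}] r2c2 is down to just 4. So r2c2=4.
Step 14. [r9c7∈{7}] r9c7's peers cover all but 7 ⇒ r9c7=7.
Step 15. [r8c5∈{1}] only 1 remains possible at r8c5. So r8c5=1.
Step 16. [r4c9∈{6}] nothing but 6 survives at r4c9 ⇒ r4c9=6.
Step 17. [r5c6∈{9}] r5c6's peers cover all but 9 ⇒ r5c6=9.
Step 18. [r3c2∈{8}] r3c2's peers cover all but 8, so r3c2=8.
Step 19. [r2c6∈{6}] r2c6 has the single candidate 6, so r2c6=6.
Step 20. [r7c8∈{5}] nothing but 5 survives at r7c8. So r7c8=5.
Step 21. [r3c3∈{7}] r3c3 has the single candidate 7. So r3c3=7.
Step 22. [r5c4∈{7}] only 7 remains possible at r5c4, so r5c4=7.
Step 23. [r6c3∈{6}] r6c3 has the single candidate 6 ⇒ r6c3=6.
Step 24. [r3c8∈{2}] r3c8's peers cover all but 2 ⇒ r3c8=2.
Step 25. [r4c8∈{1}] r4c8 has the single candidate 1, so r4c8=1.
Step 26. [r6c8∈{7}] r6c8 has the single candidate 7, so r6c8=7.
Step 27. [r4c4∈{4}] nothing but 4 survives at r4c4. So r4c4=4.
Step 28. [r8c3∈{3}] r8c3 is down to just 3 ⇒ r8c3=3.
Step 29. [r8c6∈{8}] r8c6 is down to just 8 ⇒ r8c6=8.
Step 30. [r2c5∈{7}] r2c5 has the single candidate 7, so r2c5=7.
Step 31. [r7c1∈{4}] r7c1's peers cover all but 4, so r7c1=4.
Step 32. [r9c6∈{2}] r9c6 is down to just 2, so r9c6=2.
Step 33. [r9c4∈{5}] r9c4 is down to just 5 ⇒ r9c4=5.
Step 34. [r1c3∈{5}] nothing but 5 survives at r1c3 ⇒ r1c3=5.
Step 35. [r7c3∈{2}] only 2 remains possible at r7c3, so r7c3=2.

Answer: 3 1 5 2 8 4 6 9 7 / 2 4 9 1 7 6 3 8 5 / 6 8 7 9 5 3 1 2 4 / 7 3 8 4 2 5 9 1 6 / 1 2 4 7 6 9 5 3 8 / 9 5 6 8 3 1 4 7 2 / 4 6 2 3 9 7 8 5 1 / 5 7 3 6 1 8 2 4 9 / 8 9 1 5 4 2 7 6 3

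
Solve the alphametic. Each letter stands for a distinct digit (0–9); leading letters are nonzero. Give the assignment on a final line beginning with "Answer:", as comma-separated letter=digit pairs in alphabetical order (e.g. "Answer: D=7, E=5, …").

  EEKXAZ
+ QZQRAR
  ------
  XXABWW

Step 1. [col 1: Z + R ≡ W (mod 10)] no forcing yet in column 1 (carry-in 0); R=9 is free and consistent — try it ⇒ R=9.
Step 2. [col 1: Z + R ≡ W (mod 10)] column 1 (Z + R ≡ W (mod 10), carry-in 0) doesn't pin Z yet; pick Z=2 and continue. So Z=2.
Step 3. [col 1: Z + R ≡ W (mod 10)] in column 1 we have Z+R≡W with carry-in 0; given Z=2, R=9 and digits 2,9 already taken and all letters distinct, that pins W to 1 ⇒ W=1.
Step 4. [col 2: A + A ≡ W (mod 10)] no forcing yet in column 2 (carry-in 1); A=0 is free and consistent — try it ⇒ A=0.
Step 5. [col 3: X + R ≡ B (mod 10)] column 3 (X + R ≡ B (mod 10), carry-in 0) doesn't pin B yet; pick B=7 and continue. So B=7.
Step 6. [col 3: X + R ≡ B (mod 10)] column 3: given R=9, B=7, carry-in 0, and digits 0,1,2,7,9 already taken and all letters distinct, X+R≡B (mod 10) forces X=8, so X=8.
Step 7. [col 4: K + Q ≡ A (mod 10)] several values work for K in column 4 (K + Q ≡ A (mod 10), carry-in 1); try K=6, so K=6.
Step 8. [col 4: K + Q ≡ A (mod 10)] column 4 reads K+Q+carry(1)=A with K=6, A=0; with digits 0,1,2,6,7,8,9 already taken and all letters distinct, the only value for Q is 3. So Q=3.
Step 9. [col 5: E + Z ≡ X (mod 10)] from column 5 (Z=2, X=8, carry-in 1, digits 0,1,2,3,6,7,8,9 already taken and all letters distinct): E must equal 5. So E=5.

Answer: A=0, B=7, E=5, K=6, Q=3, R=9, W=1, X=8, Z=2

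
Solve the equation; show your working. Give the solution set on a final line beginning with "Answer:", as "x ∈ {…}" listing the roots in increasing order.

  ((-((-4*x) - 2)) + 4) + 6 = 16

Step 1. [((-((-4*x) - 2)) + 4) + 6 = 16] peel the +6: subtract 6 from each side. So sub: (-((-4*x) - 2)) + 4 = 10.
Step 2. [(-((-4*x) - 2)) + 4 = 10] 4 comes off first (subtract 4), so sub: -((-4*x) - 2) = 6.
Step 3. [-((-4*x) - 2) = 6] flip signs both sides, so neg: (-4*x) - 2 = -6.
Step 4. [(-4*x) - 2 = -6] the outer -2 inverts by adding 2 ⇒ sub: -4*x = -4.
Step 5. [-4*x = -4] LHS = -4·(…); ÷-4 both sides, so div: x = 1.

Answer: x ∈ {1}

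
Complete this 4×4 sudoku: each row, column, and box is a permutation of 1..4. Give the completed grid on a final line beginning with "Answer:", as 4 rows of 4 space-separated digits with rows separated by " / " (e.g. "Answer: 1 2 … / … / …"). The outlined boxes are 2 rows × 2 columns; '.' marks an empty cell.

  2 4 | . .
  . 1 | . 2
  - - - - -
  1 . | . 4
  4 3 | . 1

Step 1. [r3c3∈{2,3}] across row 3, 3 lands solely at r3c3 ⇒ r3c3=3.
Step 2. [r4c3∈{2}] r4c3's peers cover all but 2 ⇒ r4c3=2.
Step 3. [r1c4∈{3}] r1c4's peers cover all but 3 ⇒ r1c4=3.
Step 4. [r3c2∈{2}] nothing but 2 survives at r3c2, so r3c2=2.
Step 5. [r2c1∈{3}] r2c1's peers cover all but 3, so r2c1=3.
Step 6. [r1c3∈{1}] nothing but 1 survives at r1c3. So r1c3=1.
Step 7. [r2c3∈{4}] r2c3's peers cover all but 4 ⇒ r2c3=4.

Answer: 2 4 1 3 / 3 1 4 2 / 1 2 3 4 / 4 3 2 1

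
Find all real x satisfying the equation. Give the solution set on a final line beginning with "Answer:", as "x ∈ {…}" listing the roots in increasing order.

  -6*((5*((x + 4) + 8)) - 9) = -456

Step 1. [-6*((5*((x + 4) + 8)) - 9) = -456] -6·(inner) — divide through by -6. So div: (5*((x + 4) + 8)) - 9 = 76.
Step 2. [(5*((x + 4) + 8)) - 9 = 76] the outer -9 inverts by adding 9. So sub: 5*((x + 4) + 8) = 85.
Step 3. [5*((x + 4) + 8) = 85] leading coefficient 5: divide by 5 ⇒ div: (x + 4) + 8 = 17.
Step 4. [(x + 4) + 8 = 17] peel the +8: subtract 8 from each side, so sub: x + 4 = 9.
Step 5. [x + 4 = 9] the outer +4 inverts by subtracting 4 ⇒ sub: x = 5.

Answer: x ∈ {5}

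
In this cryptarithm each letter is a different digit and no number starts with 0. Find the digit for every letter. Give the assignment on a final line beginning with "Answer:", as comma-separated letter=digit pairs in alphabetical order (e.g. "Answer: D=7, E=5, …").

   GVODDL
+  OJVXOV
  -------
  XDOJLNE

Step 1. [col 1: L + V ≡ E (mod 10)] several values work for E in column 1 (L + V ≡ E (mod 10), carry-in 0); try E=8. So E=8.
Step 2. [col 1: L + V ≡ E (mod 10)] column 1 (L + V ≡ E (mod 10), carry-in 0) doesn't pin V yet; pick V=5 and continue ⇒ V=5.
Step 3. [col 1: L + V ≡ E (mod 10)] in column 1 we have L+V≡E with carry-in 0; given V=5, E=8 and digits 5,8 already taken and all letters distinct, that pins L to 3, so L=3.
Step 4. [col 2: D + O ≡ N (mod 10)] no forcing yet in column 2 (carry-in 0); D=2 is free and consistent — try it ⇒ D=2.
Step 5. [col 2: D + O ≡ N (mod 10)] column 2 (D + O ≡ N (mod 10), carry-in 0) doesn't pin O yet; pick O=4 and continue. So O=4.
Step 6. [X] X is the leading digit of a 7-digit sum of two 6-digit numbers; the final carry is exactly 1. So X=1.
Step 7. [col 2: D + O ≡ N (mod 10)] column 2: given D=2, O=4, carry-in 0, and digits 1,2,3,4,5,8 already taken and all letters distinct, D+O≡N (mod 10) forces N=6 ⇒ N=6.
Step 8. [col 4: O + V ≡ J (mod 10)] in column 4 we have O+V≡J with carry-in 0; given O=4, V=5 and digits 1,2,3,4,5,6,8 already taken and all letters distinct, that pins J to 9, so J=9.
Step 9. [col 6: G + O ≡ D (mod 10)] from column 6 (O=4, D=2, carry-in 1, digits 1,2,3,4,5,6,8,9 already taken and all letters distinct): G must equal 7 ⇒ G=7.

Answer: D=2, E=8, G=7, J=9, L=3, N=6, O=4, V=5, X=1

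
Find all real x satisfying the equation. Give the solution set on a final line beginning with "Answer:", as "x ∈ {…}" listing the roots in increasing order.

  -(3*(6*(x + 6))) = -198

Step 1. [-(3*(6*(x + 6))) = -198] LHS negated; negate both sides, so neg: 3*(6*(x + 6)) = 198.
Step 2. [3*(6*(x + 6)) = 198] divide by the outer 3. So div: 6*(x + 6) = 66.
Step 3. [6*(x + 6) = 66] divide by the outer 6 ⇒ div: x + 6 = 11.
Step 4. [x + 6 = 11] subtract 6: x sits inside (… + 6) ⇒ sub: x = 5.

Answer: x ∈ {5}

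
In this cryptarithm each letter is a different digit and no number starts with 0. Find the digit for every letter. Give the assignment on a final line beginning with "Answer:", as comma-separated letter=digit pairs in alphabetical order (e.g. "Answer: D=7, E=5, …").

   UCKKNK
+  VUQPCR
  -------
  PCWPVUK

Step 1. [P] the sum has 7 digits but both addends have 6; that extra leading digit P is the final carry, namely 1. So P=1.
Step 2. [col 1: K + R ≡ K (mod 10)] in column 1 we have K+R≡K with carry-in 0; given nothing yet and digits 1 already taken and all letters distinct, that pins R to 0, so R=0.
Step 3. [col 1: K + R ≡ K (mod 10)] several values work for K in column 1 (K + R ≡ K (mod 10), carry-in 0); try K=7 ⇒ K=7.
Step 4. [col 2: N + C ≡ U (mod 10)] C=3 is one option consistent with column 2 (N + C ≡ U (mod 10), carry-in 0) — take it ⇒ C=3.
Step 5. [col 2: N + C ≡ U (mod 10)] several values work for U in column 2 (N + C ≡ U (mod 10), carry-in 0); try U=5 ⇒ U=5.
Step 6. [col 2: N + C ≡ U (mod 10)] from column 2 (C=3, U=5, carry-in 0, digits 0,1,3,5,7 already taken and all letters distinct): N must equal 2 ⇒ N=2.
Step 7. [col 3: K + P ≡ V (mod 10)] column 3: given K=7, P=1, carry-in 0, and digits 0,1,2,3,5,7 already taken and all letters distinct, K+P≡V (mod 10) forces V=8 ⇒ V=8.
Step 8. [col 4: K + Q ≡ P (mod 10)] column 4 reads K+Q+carry(0)=P with K=7, P=1; with digits 0,1,2,3,5,7,8 already taken and all letters distinct, the only value for Q is 4, so Q=4.
Step 9. [col 5: C + U ≡ W (mod 10)] from column 5 (C=3, U=5, carry-in 1, digits 0,1,2,3,4,5,7,8 already taken and all letters distinct): W must equal 9 ⇒ W=9.

Answer: C=3, K=7, N=2, P=1, Q=4, R=0, U=5, V=8, W=9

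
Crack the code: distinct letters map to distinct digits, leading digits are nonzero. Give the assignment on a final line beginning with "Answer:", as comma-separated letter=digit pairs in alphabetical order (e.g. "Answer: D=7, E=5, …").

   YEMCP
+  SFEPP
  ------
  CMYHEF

Step 1. [C] C is the leading digit of a 6-digit sum of two 5-digit numbers; the final carry is exactly 1. So C=1.
Step 2. [col 1: P + P ≡ F (mod 10)] P=2 is one option consistent with column 1 (P + P ≡ F (mod 10), carry-in 0) — take it. So P=2.
Step 3. [col 1: P + P ≡ F (mod 10)] column 1 reads P+P+carry(0)=F with P=2; with digits 1,2 already taken and all letters distinct, the only value for F is 4, so F=4.
Step 4. [col 2: C + P ≡ E (mod 10)] in column 2 we have C+P≡E with carry-in 0; given C=1, P=2 and digits 1,2,4 already taken and all letters distinct, that pins E to 3, so E=3.
Step 5. [col 3: M + E ≡ H (mod 10)] H=0 is one option consistent with column 3 (M + E ≡ H (mod 10), carry-in 0) — take it ⇒ H=0.
Step 6. [col 3: M + E ≡ H (mod 10)] column 3 reads M+E+carry(0)=H with E=3, H=0; with digits 0,1,2,3,4 already taken and all letters distinct, the only value for M is 7. So M=7.
Step 7. [col 4: E + F ≡ Y (mod 10)] from column 4 (E=3, F=4, carry-in 1, digits 0,1,2,3,4,7 already taken and all letters distinct): Y must equal 8 ⇒ Y=8.
Step 8. [col 5: Y + S ≡ M (mod 10)] column 5 reads Y+S+carry(0)=M with Y=8, M=7; with digits 0,1,2,3,4,7,8 already taken and all letters distinct, the only value for S is 9. So S=9.

Answer: C=1, E=3, F=4, H=0, M=7, P=2, S=9, Y=8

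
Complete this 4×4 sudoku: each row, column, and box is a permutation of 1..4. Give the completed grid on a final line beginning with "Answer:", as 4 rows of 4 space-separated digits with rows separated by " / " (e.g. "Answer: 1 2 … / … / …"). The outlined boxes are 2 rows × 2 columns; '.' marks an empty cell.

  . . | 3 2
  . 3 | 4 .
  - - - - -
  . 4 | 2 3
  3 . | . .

Step 1. [r3c1∈{1}] nothing but 1 survives at r3c1. So r3c1=1.
Step 2. [r2c4∈{1}] r2c4 has the single candidate 1. So r2c4=1.
Step 3. [r4c3∈{1}] r4c3 is down to just 1. So r4c3=1.
Step 4. [r4c4∈{4}] only 4 remains possible at r4c4 ⇒ r4c4=4.
Step 5. [r1c1∈{4}] r1c1 has the single candidate 4 ⇒ r1c1=4.
Step 6. [r1c2∈{1}] nothing but 1 survives at r1c2 ⇒ r1c2=1.
Step 7. [r4c2∈{2}] r4c2's peers cover all but 2. So r4c2=2.
Step 8. [r2c1∈{2}] r2c1 is down to just 2 ⇒ r2c1=2.

Answer: 4 1 3 2 / 2 3 4 1 / 1 4 2 3 / 3 2 1 4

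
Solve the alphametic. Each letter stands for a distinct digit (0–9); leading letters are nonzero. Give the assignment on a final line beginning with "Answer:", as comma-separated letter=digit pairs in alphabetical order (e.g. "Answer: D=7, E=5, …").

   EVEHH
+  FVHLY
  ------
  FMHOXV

Step 1. [col 1: H + Y ≡ V (mod 10)] column 1 (H + Y ≡ V (mod 10), carry-in 0) doesn't pin V yet; pick V=7 and continue. So V=7.
Step 2. [col 1: H + Y ≡ V (mod 10)] several values work for Y in column 1 (H + Y ≡ V (mod 10), carry-in 0); try Y=2 ⇒ Y=2.
Step 3. [F] F is the leading digit of a 6-digit sum of two 5-digit numbers; the final carry is exactly 1 ⇒ F=1.
Step 4. [col 1: H + Y ≡ V (mod 10)] from column 1 (Y=2, V=7, carry-in 0, digits 1,2,7 already taken and all letters distinct): H must equal 5 ⇒ H=5.
Step 5. [col 2: H + L ≡ X (mod 10)] several values work for L in column 2 (H + L ≡ X (mod 10), carry-in 0); try L=4. So L=4.
Step 6. [col 2: H + L ≡ X (mod 10)] from column 2 (H=5, L=4, carry-in 0, digits 1,2,4,5,7 already taken and all letters distinct): X must equal 9 ⇒ X=9.
Step 7. [col 3: E + H ≡ O (mod 10)] several values work for O in column 3 (E + H ≡ O (mod 10), carry-in 0); try O=3 ⇒ O=3.
Step 8. [col 3: E + H ≡ O (mod 10)] from column 3 (H=5, O=3, carry-in 0, digits 1,2,3,4,5,7,9 already taken and all letters distinct): E must equal 8, so E=8.
Step 9. [col 5: E + F ≡ M (mod 10)] column 5: given E=8, F=1, carry-in 1, and digits 1,2,3,4,5,7,8,9 already taken and all letters distinct, E+F≡M (mod 10) forces M=0. So M=0.

Answer: E=8, F=1, H=5, L=4, M=0, O=3, V=7, X=9, Y=2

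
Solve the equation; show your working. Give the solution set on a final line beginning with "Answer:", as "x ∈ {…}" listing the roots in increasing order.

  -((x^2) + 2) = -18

Step 1. [-((x^2) + 2) = -18] leading − — multiply by −1 ⇒ neg: (x^2) + 2 = 18.
Step 2. [(x^2) + 2 = 18] +2 is outermost — subtract 2 both sides ⇒ sub: x^2 = 16.
Step 3. [x^2 = 16] √ both sides: 16 ≥ 0 gives two branches. So sqrt: x = 4 or -4.

Answer: x ∈ {-4, 4}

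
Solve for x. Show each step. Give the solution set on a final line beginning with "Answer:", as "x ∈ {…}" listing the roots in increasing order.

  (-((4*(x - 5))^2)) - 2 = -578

Step 1. [(-((4*(x - 5))^2)) - 2 = -578] peel the -2: add 2 from each side. So sub: -((4*(x - 5))^2) = -576.
Step 2. [-((4*(x - 5))^2) = -576] leading − — multiply by −1. So neg: (4*(x - 5))^2 = 576.
Step 3. [(4*(x - 5))^2 = 576] √ both sides: 576 ≥ 0 gives two branches, so sqrt: 4*(x - 5) = 24 or -24.
Step 4. [4*(x - 5) = 24 or -24] 4·(inner) — divide through by 4 ⇒ div: x - 5 = 6 or -6.
Step 5. [x - 5 = 6 or -6] 5 comes off first (add 5), so sub: x = 11 or -1.

Answer: x ∈ {-1, 11}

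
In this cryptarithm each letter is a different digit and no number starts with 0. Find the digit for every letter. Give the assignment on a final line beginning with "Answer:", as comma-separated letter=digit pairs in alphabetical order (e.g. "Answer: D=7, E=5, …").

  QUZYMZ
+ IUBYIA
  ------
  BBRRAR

Step 1. [col 1: Z + A ≡ R (mod 10)] several values work for Z in column 1 (Z + A ≡ R (mod 10), carry-in 0); try Z=1, so Z=1.
Step 2. [col 1: Z + A ≡ R (mod 10)] R=8 is one option consistent with column 1 (Z + A ≡ R (mod 10), carry-in 0) — take it ⇒ R=8.
Step 3. [col 1: Z + A ≡ R (mod 10)] from column 1 (Z=1, R=8, carry-in 0, digits 1,8 already taken and all letters distinct): A must equal 7, so A=7.
Step 4. [col 2: M + I ≡ A (mod 10)] column 2 (M + I ≡ A (mod 10), carry-in 0) doesn't pin I yet; pick I=2 and continue, so I=2.
Step 5. [col 2: M + I ≡ A (mod 10)] from column 2 (I=2, A=7, carry-in 0, digits 1,2,7,8 already taken and all letters distinct): M must equal 5 ⇒ M=5.
Step 6. [col 3: Y + Y ≡ R (mod 10)] Y=9 is one option consistent with column 3 (Y + Y ≡ R (mod 10), carry-in 0) — take it. So Y=9.
Step 7. [col 4: Z + B ≡ R (mod 10)] from column 4 (Z=1, R=8, carry-in 1, digits 1,2,5,7,8,9 already taken and all letters distinct): B must equal 6. So B=6.
Step 8. [col 5: U + U ≡ B (mod 10)] from column 5 (B=6, carry-in 0, digits 1,2,5,6,7,8,9 already taken and all letters distinct): U must equal 3. So U=3.
Step 9. [col 6: Q + I ≡ B (mod 10)] from column 6 (I=2, B=6, carry-in 0, digits 1,2,3,5,6,7,8,9 already taken and all letters distinct): Q must equal 4 ⇒ Q=4.

Answer: A=7, B=6, I=2, M=5, Q=4, R=8, U=3, Y=9, Z=1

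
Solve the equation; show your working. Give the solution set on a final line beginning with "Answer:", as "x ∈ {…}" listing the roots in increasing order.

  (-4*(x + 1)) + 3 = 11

Step 1. [(-4*(x + 1)) + 3 = 11] 3 comes off first (subtract 3). So sub: -4*(x + 1) = 8.
Step 2. [-4*(x + 1) = 8] -4·(inner) — divide through by -4. So div: x + 1 = -2.
Step 3. [x + 1 = -2] +1 is outermost — subtract 1 both sides. So sub: x = -3.

Answer: x ∈ {-3}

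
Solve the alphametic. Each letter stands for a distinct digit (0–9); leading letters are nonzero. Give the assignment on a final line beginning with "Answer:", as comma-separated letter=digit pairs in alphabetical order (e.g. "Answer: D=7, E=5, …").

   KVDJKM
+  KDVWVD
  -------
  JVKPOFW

Step 1. [J] the sum has 7 digits but both addends have 6; that extra leading digit J is the final carry, namely 1 ⇒ J=1.
Step 2. [col 1: M + D ≡ W (mod 10)] no forcing yet in column 1 (carry-in 0); W=9 is free and consistent — try it, so W=9.
Step 3. [col 1: M + D ≡ W (mod 10)] D=4 is one option consistent with column 1 (M + D ≡ W (mod 10), carry-in 0) — take it, so D=4.
Step 4. [col 1: M + D ≡ W (mod 10)] from column 1 (D=4, W=9, carry-in 0, digits 1,4,9 already taken and all letters distinct): M must equal 5, so M=5.
Step 5. [col 2: K + V ≡ F (mod 10)] F=8 is one option consistent with column 2 (K + V ≡ F (mod 10), carry-in 0) — take it ⇒ F=8.
Step 6. [col 2: K + V ≡ F (mod 10)] no forcing yet in column 2 (carry-in 0); K=6 is free and consistent — try it ⇒ K=6.
Step 7. [col 2: K + V ≡ F (mod 10)] column 2 reads K+V+carry(0)=F with K=6, F=8; with digits 1,4,5,6,8,9 already taken and all letters distinct, the only value for V is 2 ⇒ V=2.
Step 8. [col 3: J + W ≡ O (mod 10)] from column 3 (J=1, W=9, carry-in 0, digits 1,2,4,5,6,8,9 already taken and all letters distinct): O must equal 0 ⇒ O=0.
Step 9. [col 4: D + V ≡ P (mod 10)] in column 4 we have D+V≡P with carry-in 1; given D=4, V=2 and digits 0,1,2,4,5,6,8,9 already taken and all letters distinct, that pins P to 7, so P=7.

Answer: D=4, F=8, J=1, K=6, M=5, O=0, P=7, V=2, W=9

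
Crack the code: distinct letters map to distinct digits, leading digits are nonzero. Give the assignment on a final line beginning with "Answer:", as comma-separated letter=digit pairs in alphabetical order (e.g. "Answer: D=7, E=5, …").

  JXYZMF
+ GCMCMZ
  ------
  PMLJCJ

Step 1. [col 1: F + Z ≡ J (mod 10)] several values work for J in column 1 (F + Z ≡ J (mod 10), carry-in 0); try J=7, so J=7.
Step 2. [col 1: F + Z ≡ J (mod 10)] several values work for Z in column 1 (F + Z ≡ J (mod 10), carry-in 0); try Z=6 ⇒ Z=6.
Step 3. [col 1: F + Z ≡ J (mod 10)] column 1: given Z=6, J=7, carry-in 0, and digits 6,7 already taken and all letters distinct, F+Z≡J (mod 10) forces F=1, so F=1.
Step 4. [col 2: M + M ≡ C (mod 10)] M=5 is one option consistent with column 2 (M + M ≡ C (mod 10), carry-in 0) — take it ⇒ M=5.
Step 5. [col 2: M + M ≡ C (mod 10)] in column 2 we have M+M≡C with carry-in 0; given M=5 and digits 1,5,6,7 already taken and all letters distinct, that pins C to 0, so C=0.
Step 6. [col 4: Y + M ≡ L (mod 10)] several values work for L in column 4 (Y + M ≡ L (mod 10), carry-in 0); try L=3. So L=3.
Step 7. [col 4: Y + M ≡ L (mod 10)] column 4: given M=5, L=3, carry-in 0, and digits 0,1,3,5,6,7 already taken and all letters distinct, Y+M≡L (mod 10) forces Y=8, so Y=8.
Step 8. [col 5: X + C ≡ M (mod 10)] from column 5 (C=0, M=5, carry-in 1, digits 0,1,3,5,6,7,8 already taken and all letters distinct): X must equal 4. So X=4.
Step 9. [col 6: J + G ≡ P (mod 10)] column 6: given J=7, carry-in 0, and digits 0,1,3,4,5,6,7,8 already taken and all letters distinct, J+G≡P (mod 10) forces G=2 ⇒ G=2.
Step 10. [col 6: J + G ≡ P (mod 10)] in column 6 we have J+G≡P with carry-in 0; given J=7, G=2 and digits 0,1,2,3,4,5,6,7,8 already taken and all letters distinct, that pins P to 9, so P=9.

Answer: C=0, F=1, G=2, J=7, L=3, M=5, P=9, X=4, Y=8, Z=6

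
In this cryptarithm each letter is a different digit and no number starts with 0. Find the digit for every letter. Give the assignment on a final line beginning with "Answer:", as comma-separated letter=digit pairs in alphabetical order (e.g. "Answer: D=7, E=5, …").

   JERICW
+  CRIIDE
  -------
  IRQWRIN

Step 1. [col 1: W + E ≡ N (mod 10)] column 1 (W + E ≡ N (mod 10), carry-in 0) doesn't pin N yet; pick N=0 and continue. So N=0.
Step 2. [col 1: W + E ≡ N (mod 10)] column 1 (W + E ≡ N (mod 10), carry-in 0) doesn't pin W yet; pick W=4 and continue ⇒ W=4.
Step 3. [col 1: W + E ≡ N (mod 10)] from column 1 (W=4, N=0, carry-in 0, digits 0,4 already taken and all letters distinct): E must equal 6 ⇒ E=6.
Step 4. [col 2: C + D ≡ I (mod 10)] no forcing yet in column 2 (carry-in 1); D=2 is free and consistent — try it ⇒ D=2.
Step 5. [col 2: C + D ≡ I (mod 10)] no forcing yet in column 2 (carry-in 1); I=1 is free and consistent — try it ⇒ I=1.
Step 6. [col 2: C + D ≡ I (mod 10)] column 2 reads C+D+carry(1)=I with D=2, I=1; with digits 0,1,2,4,6 already taken and all letters distinct, the only value for C is 8, so C=8.
Step 7. [col 3: I + I ≡ R (mod 10)] column 3 reads I+I+carry(1)=R with I=1; with digits 0,1,2,4,6,8 already taken and all letters distinct, the only value for R is 3. So R=3.
Step 8. [col 5: E + R ≡ Q (mod 10)] column 5: given E=6, R=3, carry-in 0, and digits 0,1,2,3,4,6,8 already taken and all letters distinct, E+R≡Q (mod 10) forces Q=9, so Q=9.
Step 9. [col 6: J + C ≡ R (mod 10)] from column 6 (C=8, R=3, carry-in 0, digits 0,1,2,3,4,6,8,9 already taken and all letters distinct): J must equal 5, so J=5.

Answer: C=8, D=2, E=6, I=1, J=5, N=0, Q=9, R=3, W=4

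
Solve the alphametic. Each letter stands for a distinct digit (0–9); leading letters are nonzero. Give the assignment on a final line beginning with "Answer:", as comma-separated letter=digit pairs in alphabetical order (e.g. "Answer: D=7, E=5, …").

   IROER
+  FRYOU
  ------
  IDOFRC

Step 1. [col 1: R + U ≡ C (mod 10)] column 1 (R + U ≡ C (mod 10), carry-in 0) doesn't pin C yet; pick C=8 and continue. So C=8.
Step 2. [I] I is the leading digit of a 6-digit sum of two 5-digit numbers; the final carry is exactly 1 ⇒ I=1.
Step 3. [col 1: R + U ≡ C (mod 10)] no forcing yet in column 1 (carry-in 0); U=5 is free and consistent — try it ⇒ U=5.
Step 4. [col 1: R + U ≡ C (mod 10)] column 1: given U=5, C=8, carry-in 0, and digits 1,5,8 already taken and all letters distinct, R+U≡C (mod 10) forces R=3, so R=3.
Step 5. [col 2: E + O ≡ R (mod 10)] column 2 (E + O ≡ R (mod 10), carry-in 0) doesn't pin E yet; pick E=7 and continue. So E=7.
Step 6. [col 2: E + O ≡ R (mod 10)] in column 2 we have E+O≡R with carry-in 0; given E=7, R=3 and digits 1,3,5,7,8 already taken and all letters distinct, that pins O to 6 ⇒ O=6.
Step 7. [col 3: O + Y ≡ F (mod 10)] column 3: given O=6, carry-in 1, and digits 1,3,5,6,7,8 already taken and all letters distinct, O+Y≡F (mod 10) forces Y=2, so Y=2.
Step 8. [col 3: O + Y ≡ F (mod 10)] column 3: given O=6, Y=2, carry-in 1, and digits 1,2,3,5,6,7,8 already taken and all letters distinct, O+Y≡F (mod 10) forces F=9, so F=9.
Step 9. [col 5: I + F ≡ D (mod 10)] column 5: given I=1, F=9, carry-in 0, and digits 1,2,3,5,6,7,8,9 already taken and all letters distinct, I+F≡D (mod 10) forces D=0. So D=0.

Answer: C=8, D=0, E=7, F=9, I=1, O=6, R=3, U=5, Y=2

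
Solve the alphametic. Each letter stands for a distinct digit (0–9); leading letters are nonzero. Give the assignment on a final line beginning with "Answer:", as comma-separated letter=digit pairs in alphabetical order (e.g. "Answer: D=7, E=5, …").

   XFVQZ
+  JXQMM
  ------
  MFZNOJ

Step 1. [col 1: Z + M ≡ J (mod 10)] several values work for M in column 1 (Z + M ≡ J (mod 10), carry-in 0); try M=1, so M=1.
Step 2. [col 1: Z + M ≡ J (mod 10)] column 1 (Z + M ≡ J (mod 10), carry-in 0) doesn't pin J yet; pick J=9 and continue. So J=9.
Step 3. [col 1: Z + M ≡ J (mod 10)] in column 1 we have Z+M≡J with carry-in 0; given M=1, J=9 and digits 1,9 already taken and all letters distinct, that pins Z to 8. So Z=8.
Step 4. [col 2: Q + M ≡ O (mod 10)] column 2 (Q + M ≡ O (mod 10), carry-in 0) doesn't pin O yet; pick O=6 and continue. So O=6.
Step 5. [col 2: Q + M ≡ O (mod 10)] from column 2 (M=1, O=6, carry-in 0, digits 1,6,8,9 already taken and all letters distinct): Q must equal 5, so Q=5.
Step 6. [col 3: V + Q ≡ N (mod 10)] several values work for V in column 3 (V + Q ≡ N (mod 10), carry-in 0); try V=7. So V=7.
Step 7. [col 3: V + Q ≡ N (mod 10)] in column 3 we have V+Q≡N with carry-in 0; given V=7, Q=5 and digits 1,5,6,7,8,9 already taken and all letters distinct, that pins N to 2, so N=2.
Step 8. [col 4: F + X ≡ Z (mod 10)] several values work for F in column 4 (F + X ≡ Z (mod 10), carry-in 1); try F=3 ⇒ F=3.
Step 9. [col 4: F + X ≡ Z (mod 10)] in column 4 we have F+X≡Z with carry-in 1; given F=3, Z=8 and digits 1,2,3,5,6,7,8,9 already taken and all letters distinct, that pins X to 4 ⇒ X=4.

Answer: F=3, J=9, M=1, N=2, O=6, Q=5, V=7, X=4, Z=8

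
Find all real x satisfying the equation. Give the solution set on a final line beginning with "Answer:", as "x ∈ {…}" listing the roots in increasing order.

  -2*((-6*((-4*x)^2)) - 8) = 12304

Step 1. [-2*((-6*((-4*x)^2)) - 8) = 12304] leading coefficient -2: divide by -2. So div: (-6*((-4*x)^2)) - 8 = -6152.
Step 2. [(-6*((-4*x)^2)) - 8 = -6152] -8 is outermost — add 8 both sides. So sub: -6*((-4*x)^2) = -6144.
Step 3. [-6*((-4*x)^2) = -6144] -6 out front; divide by -6, so div: (-4*x)^2 = 1024.
Step 4. [(-4*x)^2 = 1024] √ both sides: 1024 ≥ 0 gives two branches ⇒ sqrt: -4*x = 32 or -32.
Step 5. [-4*x = 32 or -32] LHS = -4·(…); ÷-4 both sides, so div: x = -8 or 8.

Answer: x ∈ {-8, 8}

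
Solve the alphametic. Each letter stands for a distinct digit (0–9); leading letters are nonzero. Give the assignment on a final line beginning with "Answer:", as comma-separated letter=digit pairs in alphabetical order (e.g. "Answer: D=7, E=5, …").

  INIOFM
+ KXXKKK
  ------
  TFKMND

Step 1. [col 1: M + K ≡ D (mod 10)] column 1 (M + K ≡ D (mod 10), carry-in 0) doesn't pin K yet; pick K=1 and continue. So K=1.
Step 2. [col 1: M + K ≡ D (mod 10)] no forcing yet in column 1 (carry-in 0); M=9 is free and consistent — try it, so M=9.
Step 3. [col 1: M + K ≡ D (mod 10)] from column 1 (M=9, K=1, carry-in 0, digits 1,9 already taken and all letters distinct): D must equal 0. So D=0.
Step 4. [col 2: F + K ≡ N (mod 10)] several values work for N in column 2 (F + K ≡ N (mod 10), carry-in 1); try N=5, so N=5.
Step 5. [col 2: F + K ≡ N (mod 10)] from column 2 (K=1, N=5, carry-in 1, digits 0,1,5,9 already taken and all letters distinct): F must equal 3, so F=3.
Step 6. [col 3: O + K ≡ M (mod 10)] column 3: given K=1, M=9, carry-in 0, and digits 0,1,3,5,9 already taken and all letters distinct, O+K≡M (mod 10) forces O=8, so O=8.
Step 7. [col 4: I + X ≡ K (mod 10)] no forcing yet in column 4 (carry-in 0); X=7 is free and consistent — try it, so X=7.
Step 8. [col 4: I + X ≡ K (mod 10)] column 4 reads I+X+carry(0)=K with X=7, K=1; with digits 0,1,3,5,7,8,9 already taken and all letters distinct, the only value for I is 4. So I=4.
Step 9. [col 6: I + K ≡ T (mod 10)] from column 6 (I=4, K=1, carry-in 1, digits 0,1,3,4,5,7,8,9 already taken and all letters distinct): T must equal 6. So T=6.

Answer: D=0, F=3, I=4, K=1, M=9, N=5, O=8, T=6, X=7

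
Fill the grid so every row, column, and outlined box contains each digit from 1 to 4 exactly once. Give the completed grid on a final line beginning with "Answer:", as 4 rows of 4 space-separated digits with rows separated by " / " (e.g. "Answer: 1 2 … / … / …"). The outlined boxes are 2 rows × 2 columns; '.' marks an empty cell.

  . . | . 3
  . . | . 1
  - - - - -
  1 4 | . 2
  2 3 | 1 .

Step 1. [r2c2∈{2}] r2c2 is down to just 2, so r2c2=2.
Step 2. [r2c3∈{4}] only 4 remains possible at r2c3. So r2c3=4.
Step 3. [r1c2∈{1}] r1c2 has the single candidate 1 ⇒ r1c2=1.
Step 4. [r1c3∈{2}] nothing but 2 survives at r1c3, so r1c3=2.
Step 5. [r2c1∈{3}] only 3 remains possible at r2c1 ⇒ r2c1=3.
Step 6. [r4c4∈{4}] only 4 remains possible at r4c4. So r4c4=4.
Step 7. [r1c1∈{4}] r1c1 has the single candidate 4 ⇒ r1c1=4.
Step 8. [r3c3∈{3}] r3c3's peers cover all but 3, so r3c3=3.

Answer: 4 1 2 3 / 3 2 4 1 / 1 4 3 2 / 2 3 1 4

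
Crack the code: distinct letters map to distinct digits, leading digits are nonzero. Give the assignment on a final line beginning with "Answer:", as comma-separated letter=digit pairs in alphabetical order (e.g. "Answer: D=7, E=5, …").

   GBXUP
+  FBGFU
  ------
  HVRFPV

Step 1. [H] H is the leading digit of a 6-digit sum of two 5-digit numbers; the final carry is exactly 1. So H=1.
Step 2. [col 1: P + U ≡ V (mod 10)] V=0 is one option consistent with column 1 (P + U ≡ V (mod 10), carry-in 0) — take it. So V=0.
Step 3. [col 1: P + U ≡ V (mod 10)] several values work for U in column 1 (P + U ≡ V (mod 10), carry-in 0); try U=8. So U=8.
Step 4. [col 1: P + U ≡ V (mod 10)] column 1 reads P+U+carry(0)=V with U=8, V=0; with digits 0,1,8 already taken and all letters distinct, the only value for P is 2. So P=2.
Step 5. [col 2: U + F ≡ P (mod 10)] column 2 reads U+F+carry(1)=P with U=8, P=2; with digits 0,1,2,8 already taken and all letters distinct, the only value for F is 3, so F=3.
Step 6. [col 3: X + G ≡ F (mod 10)] G=7 is one option consistent with column 3 (X + G ≡ F (mod 10), carry-in 1) — take it ⇒ G=7.
Step 7. [col 3: X + G ≡ F (mod 10)] from column 3 (G=7, F=3, carry-in 1, digits 0,1,2,3,7,8 already taken and all letters distinct): X must equal 5 ⇒ X=5.
Step 8. [col 4: B + B ≡ R (mod 10)] in column 4 we have B+B≡R with carry-in 1; given nothing yet and digits 0,1,2,3,5,7,8 already taken and all letters distinct, that pins R to 9, so R=9.
Step 9. [col 4: B + B ≡ R (mod 10)] in column 4 we have B+B≡R with carry-in 1; given R=9 and digits 0,1,2,3,5,7,8,9 already taken and all letters distinct, that pins B to 4 ⇒ B=4.

Answer: B=4, F=3, G=7, H=1, P=2, R=9, U=8, V=0, X=5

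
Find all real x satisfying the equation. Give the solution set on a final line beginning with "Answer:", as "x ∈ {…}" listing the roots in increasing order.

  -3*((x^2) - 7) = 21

Step 1. [-3*((x^2) - 7) = 21] divide by the outer -3 ⇒ div: (x^2) - 7 = -7.
Step 2. [(x^2) - 7 = -7] 7 comes off first (add 7). So sub: x^2 = 0.
Step 3. [x^2 = 0] LHS squared, RHS 0 ≥ 0: apply √ (±), so sqrt: x = 0.

Answer: x ∈ {0}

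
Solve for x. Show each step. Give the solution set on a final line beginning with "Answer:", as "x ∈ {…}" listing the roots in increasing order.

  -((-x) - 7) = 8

Step 1. [-((-x) - 7) = 8] LHS negated; negate both sides ⇒ neg: (-x) - 7 = -8.
Step 2. [(-x) - 7 = -8] 7 comes off first (add 7). So sub: -x = -1.
Step 3. [-x = -1] flip signs both sides, so neg: x = 1.

Answer: x ∈ {1}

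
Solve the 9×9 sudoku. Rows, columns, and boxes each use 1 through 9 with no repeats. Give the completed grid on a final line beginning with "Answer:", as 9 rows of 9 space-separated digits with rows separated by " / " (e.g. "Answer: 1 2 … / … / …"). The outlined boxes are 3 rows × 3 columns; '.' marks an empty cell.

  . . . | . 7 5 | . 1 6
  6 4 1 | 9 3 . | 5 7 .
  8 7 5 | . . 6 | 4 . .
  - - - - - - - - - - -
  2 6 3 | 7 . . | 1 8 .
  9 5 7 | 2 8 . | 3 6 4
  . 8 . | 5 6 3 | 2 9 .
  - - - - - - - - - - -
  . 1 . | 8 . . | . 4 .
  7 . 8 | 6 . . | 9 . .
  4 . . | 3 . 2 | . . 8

Step 1. [r8c9∈{1,2,3,5}] 1 has one home in col 9: r8c9, so r8c9=1.
Step 2. [r9c2∈{9}] only 9 remains possible at r9c2. So r9c2=9.
Step 3. [r9c8∈{5}] only 5 remains possible at r9c8 ⇒ r9c8=5.
Step 4. [r9c7∈{6,7}] across row 9, 7 lands solely at r9c7. So r9c7=7.
Step 5. [r2c9∈{2}] r2c9 has the single candidate 2 ⇒ r2c9=2.
Step 6. [r7c9∈{3}] r7c9 is down to just 3 ⇒ r7c9=3.
Step 7. [r7c3∈{2,6}] in row 7, 2 fits only at r7c3, so r7c3=2.
Step 8. [r8c6∈{4}] only 4 remains possible at r8c6, so r8c6=4.
Step 9. [r4c6∈{9}] nothing but 9 survives at r4c6 ⇒ r4c6=9.
Step 10. [r9c5∈{1}] r9c5 is down to just 1. So r9c5=1.
Step 11. [r1c2∈{2,3}] 2 has one home in row 1: r1c2. So r1c2=2.
Step 12. [r7c1∈{5}] nothing but 5 survives at r7c1. So r7c1=5.
Step 13. [r9c3∈{6}] nothing but 6 survives at r9c3, so r9c3=6.
Step 14. [r6c1∈{1}] r6c1 has the single candidate 1, so r6c1=1.
Step 15. [r8c5∈{5}] only 5 remains possible at r8c5, so r8c5=5.
Step 16. [r1c1∈{3}] r1c1 has the single candidate 3 ⇒ r1c1=3.
Step 17. [r3c5∈{2}] r3c5 is down to just 2, so r3c5=2.
Step 18. [r7c5∈{9}] r7c5's peers cover all but 9. So r7c5=9.
Step 19. [r7c6∈{7}] only 7 remains possible at r7c6, so r7c6=7.
Step 20. [r5c6∈{1}] only 1 remains possible at r5c6 ⇒ r5c6=1.
Step 21. [r2c6∈{8}] r2c6 has the single candidate 8. So r2c6=8.
Step 22. [r3c9∈{9}] r3c9's peers cover all but 9, so r3c9=9.
Step 23. [r7c7∈{6}] only 6 remains possible at r7c7. So r7c7=6.
Step 24. [r8c8∈{2}] r8c8's peers cover all but 2 ⇒ r8c8=2.
Step 25. [r3c8∈{3}] r3c8's peers cover all but 3, so r3c8=3.
Step 26. [r4c5∈{4}] nothing but 4 survives at r4c5, so r4c5=4.
Step 27. [r3c4∈{1}] nothing but 1 survives at r3c4. So r3c4=1.
Step 28. [r1c4∈{4}] r1c4's peers cover all but 4. So r1c4=4.
Step 29. [r8c2∈{3}] only 3 remains possible at r8c2 ⇒ r8c2=3.
Step 30. [r6c3∈{4}] only 4 remains possible at r6c3 ⇒ r6c3=4.
Step 31. [r6c9∈{7}] r6c9 is down to just 7 ⇒ r6c9=7.
Step 32. [r4c9∈{5}] only 5 remains possible at r4c9. So r4c9=5.
Step 33. [r1c3∈{9}] nothing but 9 survives at r1c3, so r1c3=9.
Step 34. [r1c7∈{8}] r1c7 has the single candidate 8, so r1c7=8.

Answer: 3 2 9 4 7 5 8 1 6 / 6 4 1 9 3 8 5 7 2 / 8 7 5 1 2 6 4 3 9 / 2 6 3 7 4 9 1 8 5 / 9 5 7 2 8 1 3 6 4 / 1 8 4 5 6 3 2 9 7 / 5 1 2 8 9 7 6 4 3 / 7 3 8 6 5 4 9 2 1 / 4 9 6 3 1 2 7 5 8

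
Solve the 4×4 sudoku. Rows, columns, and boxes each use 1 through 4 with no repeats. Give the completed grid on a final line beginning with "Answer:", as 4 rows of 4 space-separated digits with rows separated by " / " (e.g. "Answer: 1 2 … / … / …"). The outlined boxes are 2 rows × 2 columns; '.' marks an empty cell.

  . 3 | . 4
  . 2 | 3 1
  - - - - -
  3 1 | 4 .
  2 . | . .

Step 1. [r1c1∈{1}] r1c1 is down to just 1 ⇒ r1c1=1.
Step 2. [r3c4∈{2}] r3c4 has the single candidate 2, so r3c4=2.
Step 3. [r4c4∈{3}] r4c4 is down to just 3. So r4c4=3.
Step 4. [r1c3∈{2}] nothing but 2 survives at r1c3 ⇒ r1c3=2.
Step 5. [r2c1∈{4}] r2c1's peers cover all but 4 ⇒ r2c1=4.
Step 6. [r4c2∈{4}] r4c2 is down to just 4 ⇒ r4c2=4.
Step 7. [r4c3∈{1}] r4c3 is down to just 1 ⇒ r4c3=1.

Answer: 1 3 2 4 / 4 2 3 1 / 3 1 4 2 / 2 4 1 3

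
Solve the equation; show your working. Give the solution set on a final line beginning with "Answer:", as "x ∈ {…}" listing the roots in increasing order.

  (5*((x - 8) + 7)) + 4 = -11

Step 1. [(5*((x - 8) + 7)) + 4 = -11] 4 comes off first (subtract 4) ⇒ sub: 5*((x - 8) + 7) = -15.
Step 2. [5*((x - 8) + 7) = -15] divide by the outer 5. So div: (x - 8) + 7 = -3.
Step 3. [(x - 8) + 7 = -3] the outer +7 inverts by subtracting 7, so sub: x - 8 = -10.
Step 4. [x - 8 = -10] -8 is outermost — add 8 both sides ⇒ sub: x = -2.

Answer: x ∈ {-2}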